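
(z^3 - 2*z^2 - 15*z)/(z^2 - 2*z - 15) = z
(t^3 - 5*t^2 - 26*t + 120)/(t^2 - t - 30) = t - 4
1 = 1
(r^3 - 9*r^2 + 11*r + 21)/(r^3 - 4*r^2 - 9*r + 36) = (r^2 - 6*r - 7)/(r^2 - r - 12)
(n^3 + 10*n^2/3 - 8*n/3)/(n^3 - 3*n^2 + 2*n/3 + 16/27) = 9*n*(n + 4)/(9*n^2 - 21*n - 8)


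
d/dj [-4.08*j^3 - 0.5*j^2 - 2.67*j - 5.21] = -12.24*j^2 - 1.0*j - 2.67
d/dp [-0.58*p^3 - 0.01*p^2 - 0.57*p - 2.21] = -1.74*p^2 - 0.02*p - 0.57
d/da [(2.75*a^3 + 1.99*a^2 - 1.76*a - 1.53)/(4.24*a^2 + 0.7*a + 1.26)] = (11.66*a^4 + 3.85*a^3 + 19.2504*a^2 + 17.9892*a - 1.1466)/(17.9776*a^4 + 5.936*a^3 + 11.1748*a^2 + 1.764*a + 1.5876)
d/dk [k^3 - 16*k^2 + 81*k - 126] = 3*k^2 - 32*k + 81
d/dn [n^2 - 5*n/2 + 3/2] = 2*n - 5/2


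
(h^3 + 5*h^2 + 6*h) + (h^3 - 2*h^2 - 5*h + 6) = 2*h^3 + 3*h^2 + h + 6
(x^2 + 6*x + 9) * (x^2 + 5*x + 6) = x^4 + 11*x^3 + 45*x^2 + 81*x + 54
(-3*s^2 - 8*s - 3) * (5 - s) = 3*s^3 - 7*s^2 - 37*s - 15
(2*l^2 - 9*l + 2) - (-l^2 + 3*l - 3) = 3*l^2 - 12*l + 5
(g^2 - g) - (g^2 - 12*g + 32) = 11*g - 32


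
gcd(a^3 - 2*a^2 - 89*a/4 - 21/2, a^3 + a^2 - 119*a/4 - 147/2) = a^2 - 5*a/2 - 21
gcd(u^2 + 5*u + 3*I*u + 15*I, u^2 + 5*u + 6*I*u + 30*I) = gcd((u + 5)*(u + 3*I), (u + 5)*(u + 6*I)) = u + 5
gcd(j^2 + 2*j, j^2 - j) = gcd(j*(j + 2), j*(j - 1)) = j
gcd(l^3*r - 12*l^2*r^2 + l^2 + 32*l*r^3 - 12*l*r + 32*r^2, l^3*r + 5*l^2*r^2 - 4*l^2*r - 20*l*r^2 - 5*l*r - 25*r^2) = 1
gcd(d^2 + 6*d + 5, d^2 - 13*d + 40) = 1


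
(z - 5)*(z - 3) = z^2 - 8*z + 15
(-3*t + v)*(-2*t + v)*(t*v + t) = 6*t^3*v + 6*t^3 - 5*t^2*v^2 - 5*t^2*v + t*v^3 + t*v^2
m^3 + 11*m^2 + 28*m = m*(m + 4)*(m + 7)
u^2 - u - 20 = (u - 5)*(u + 4)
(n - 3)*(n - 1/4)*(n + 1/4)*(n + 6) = n^4 + 3*n^3 - 289*n^2/16 - 3*n/16 + 9/8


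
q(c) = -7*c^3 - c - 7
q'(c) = -21*c^2 - 1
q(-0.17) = -6.80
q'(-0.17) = -1.61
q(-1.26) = 8.26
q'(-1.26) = -34.34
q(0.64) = -9.48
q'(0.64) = -9.60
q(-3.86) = 399.45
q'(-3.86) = -313.89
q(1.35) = -25.57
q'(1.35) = -39.27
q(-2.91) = 168.41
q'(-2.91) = -178.83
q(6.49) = -1927.01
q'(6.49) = -885.52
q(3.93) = -435.82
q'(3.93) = -325.34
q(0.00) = -7.00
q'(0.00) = -1.00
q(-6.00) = 1511.00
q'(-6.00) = -757.00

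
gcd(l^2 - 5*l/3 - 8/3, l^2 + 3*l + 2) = l + 1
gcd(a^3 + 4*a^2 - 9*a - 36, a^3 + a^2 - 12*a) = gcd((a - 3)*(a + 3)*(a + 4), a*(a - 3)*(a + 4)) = a^2 + a - 12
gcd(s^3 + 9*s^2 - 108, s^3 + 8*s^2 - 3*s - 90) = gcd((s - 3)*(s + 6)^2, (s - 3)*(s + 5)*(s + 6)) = s^2 + 3*s - 18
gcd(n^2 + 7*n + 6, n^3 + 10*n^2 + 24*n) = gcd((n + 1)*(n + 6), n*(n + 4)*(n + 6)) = n + 6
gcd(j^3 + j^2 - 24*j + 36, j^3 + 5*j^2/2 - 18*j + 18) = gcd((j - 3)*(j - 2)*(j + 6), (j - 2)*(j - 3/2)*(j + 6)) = j^2 + 4*j - 12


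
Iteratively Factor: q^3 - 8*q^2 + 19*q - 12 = (q - 1)*(q^2 - 7*q + 12) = (q - 3)*(q - 1)*(q - 4)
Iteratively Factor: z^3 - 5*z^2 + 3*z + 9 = (z + 1)*(z^2 - 6*z + 9) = (z - 3)*(z + 1)*(z - 3)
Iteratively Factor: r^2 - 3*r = (r - 3)*(r)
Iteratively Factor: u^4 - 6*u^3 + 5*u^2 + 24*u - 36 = (u - 3)*(u^3 - 3*u^2 - 4*u + 12) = (u - 3)*(u - 2)*(u^2 - u - 6) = (u - 3)*(u - 2)*(u + 2)*(u - 3)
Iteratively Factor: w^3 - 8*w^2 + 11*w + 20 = (w - 4)*(w^2 - 4*w - 5) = (w - 4)*(w + 1)*(w - 5)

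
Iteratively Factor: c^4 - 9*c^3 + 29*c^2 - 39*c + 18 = (c - 3)*(c^3 - 6*c^2 + 11*c - 6) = (c - 3)^2*(c^2 - 3*c + 2) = (c - 3)^2*(c - 2)*(c - 1)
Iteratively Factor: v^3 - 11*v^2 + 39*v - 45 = (v - 3)*(v^2 - 8*v + 15) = (v - 3)^2*(v - 5)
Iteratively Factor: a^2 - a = (a - 1)*(a)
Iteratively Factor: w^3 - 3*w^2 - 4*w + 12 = (w - 3)*(w^2 - 4) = (w - 3)*(w - 2)*(w + 2)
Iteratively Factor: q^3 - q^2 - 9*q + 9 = (q - 3)*(q^2 + 2*q - 3) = (q - 3)*(q + 3)*(q - 1)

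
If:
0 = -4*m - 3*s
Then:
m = -3*s/4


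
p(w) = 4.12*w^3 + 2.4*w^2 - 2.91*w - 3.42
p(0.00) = -3.42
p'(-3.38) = 122.07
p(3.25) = 153.90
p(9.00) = 3168.27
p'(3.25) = 143.24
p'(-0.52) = -2.06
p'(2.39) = 79.16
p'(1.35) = 26.10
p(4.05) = 297.85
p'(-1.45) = 16.12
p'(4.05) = 219.26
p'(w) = 12.36*w^2 + 4.8*w - 2.91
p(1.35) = 7.16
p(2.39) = 59.58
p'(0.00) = -2.91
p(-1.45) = -6.71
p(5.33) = 673.10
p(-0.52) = -1.84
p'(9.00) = 1041.45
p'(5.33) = 373.81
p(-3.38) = -125.26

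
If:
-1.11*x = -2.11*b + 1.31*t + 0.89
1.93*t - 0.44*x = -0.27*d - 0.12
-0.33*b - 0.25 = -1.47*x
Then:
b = 4.45454545454545*x - 0.757575757575758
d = 13.1342260604347 - 43.6006374174313*x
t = 6.32755031228314*x - 1.89960675456859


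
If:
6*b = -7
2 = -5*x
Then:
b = -7/6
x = -2/5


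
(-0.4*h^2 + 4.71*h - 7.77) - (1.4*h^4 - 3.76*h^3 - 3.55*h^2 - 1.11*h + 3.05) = -1.4*h^4 + 3.76*h^3 + 3.15*h^2 + 5.82*h - 10.82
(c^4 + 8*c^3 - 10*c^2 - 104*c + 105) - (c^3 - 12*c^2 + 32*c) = c^4 + 7*c^3 + 2*c^2 - 136*c + 105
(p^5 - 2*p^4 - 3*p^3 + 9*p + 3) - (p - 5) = p^5 - 2*p^4 - 3*p^3 + 8*p + 8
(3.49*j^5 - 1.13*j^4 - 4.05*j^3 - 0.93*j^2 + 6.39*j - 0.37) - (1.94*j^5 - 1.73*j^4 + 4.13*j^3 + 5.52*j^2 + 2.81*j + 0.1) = 1.55*j^5 + 0.6*j^4 - 8.18*j^3 - 6.45*j^2 + 3.58*j - 0.47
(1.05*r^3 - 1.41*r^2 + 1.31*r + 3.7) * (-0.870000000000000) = -0.9135*r^3 + 1.2267*r^2 - 1.1397*r - 3.219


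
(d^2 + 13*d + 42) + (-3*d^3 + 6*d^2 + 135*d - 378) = -3*d^3 + 7*d^2 + 148*d - 336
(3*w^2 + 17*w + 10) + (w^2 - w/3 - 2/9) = 4*w^2 + 50*w/3 + 88/9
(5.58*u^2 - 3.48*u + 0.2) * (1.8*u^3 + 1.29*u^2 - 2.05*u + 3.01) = 10.044*u^5 + 0.9342*u^4 - 15.5682*u^3 + 24.1878*u^2 - 10.8848*u + 0.602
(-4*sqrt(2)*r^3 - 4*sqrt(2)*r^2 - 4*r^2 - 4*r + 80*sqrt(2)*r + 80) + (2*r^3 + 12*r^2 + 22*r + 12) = -4*sqrt(2)*r^3 + 2*r^3 - 4*sqrt(2)*r^2 + 8*r^2 + 18*r + 80*sqrt(2)*r + 92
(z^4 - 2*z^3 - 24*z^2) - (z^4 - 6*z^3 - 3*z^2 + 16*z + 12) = 4*z^3 - 21*z^2 - 16*z - 12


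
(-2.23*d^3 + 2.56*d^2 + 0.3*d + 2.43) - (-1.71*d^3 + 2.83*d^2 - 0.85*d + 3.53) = -0.52*d^3 - 0.27*d^2 + 1.15*d - 1.1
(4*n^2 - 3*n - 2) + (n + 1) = 4*n^2 - 2*n - 1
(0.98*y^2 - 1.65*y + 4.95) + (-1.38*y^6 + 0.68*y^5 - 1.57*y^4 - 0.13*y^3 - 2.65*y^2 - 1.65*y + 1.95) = -1.38*y^6 + 0.68*y^5 - 1.57*y^4 - 0.13*y^3 - 1.67*y^2 - 3.3*y + 6.9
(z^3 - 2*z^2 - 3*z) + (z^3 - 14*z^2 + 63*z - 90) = 2*z^3 - 16*z^2 + 60*z - 90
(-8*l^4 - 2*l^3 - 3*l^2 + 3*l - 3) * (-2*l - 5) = 16*l^5 + 44*l^4 + 16*l^3 + 9*l^2 - 9*l + 15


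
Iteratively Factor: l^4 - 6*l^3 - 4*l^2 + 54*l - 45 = (l - 5)*(l^3 - l^2 - 9*l + 9) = (l - 5)*(l + 3)*(l^2 - 4*l + 3) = (l - 5)*(l - 3)*(l + 3)*(l - 1)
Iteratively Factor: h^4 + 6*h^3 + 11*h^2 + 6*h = (h + 2)*(h^3 + 4*h^2 + 3*h) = (h + 2)*(h + 3)*(h^2 + h) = (h + 1)*(h + 2)*(h + 3)*(h)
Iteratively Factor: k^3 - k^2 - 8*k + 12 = (k - 2)*(k^2 + k - 6) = (k - 2)*(k + 3)*(k - 2)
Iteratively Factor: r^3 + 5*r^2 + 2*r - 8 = (r + 2)*(r^2 + 3*r - 4) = (r + 2)*(r + 4)*(r - 1)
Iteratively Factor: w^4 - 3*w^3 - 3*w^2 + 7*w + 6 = (w - 2)*(w^3 - w^2 - 5*w - 3) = (w - 3)*(w - 2)*(w^2 + 2*w + 1) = (w - 3)*(w - 2)*(w + 1)*(w + 1)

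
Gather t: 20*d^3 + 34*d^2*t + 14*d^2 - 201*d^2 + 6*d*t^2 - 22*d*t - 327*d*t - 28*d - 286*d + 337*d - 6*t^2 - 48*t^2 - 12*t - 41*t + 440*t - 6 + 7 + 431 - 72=20*d^3 - 187*d^2 + 23*d + t^2*(6*d - 54) + t*(34*d^2 - 349*d + 387) + 360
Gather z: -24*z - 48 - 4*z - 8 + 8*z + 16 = -20*z - 40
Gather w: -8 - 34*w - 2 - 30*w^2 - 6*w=-30*w^2 - 40*w - 10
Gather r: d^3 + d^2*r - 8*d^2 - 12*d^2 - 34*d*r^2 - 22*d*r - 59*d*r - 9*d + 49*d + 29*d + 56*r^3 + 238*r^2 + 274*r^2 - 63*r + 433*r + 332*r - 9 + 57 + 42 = d^3 - 20*d^2 + 69*d + 56*r^3 + r^2*(512 - 34*d) + r*(d^2 - 81*d + 702) + 90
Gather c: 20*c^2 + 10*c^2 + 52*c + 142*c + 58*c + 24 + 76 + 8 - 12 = 30*c^2 + 252*c + 96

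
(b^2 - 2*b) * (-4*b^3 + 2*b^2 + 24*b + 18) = -4*b^5 + 10*b^4 + 20*b^3 - 30*b^2 - 36*b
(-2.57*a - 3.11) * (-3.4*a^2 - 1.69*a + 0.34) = 8.738*a^3 + 14.9173*a^2 + 4.3821*a - 1.0574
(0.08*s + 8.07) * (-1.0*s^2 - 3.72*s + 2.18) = -0.08*s^3 - 8.3676*s^2 - 29.846*s + 17.5926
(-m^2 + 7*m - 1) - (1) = -m^2 + 7*m - 2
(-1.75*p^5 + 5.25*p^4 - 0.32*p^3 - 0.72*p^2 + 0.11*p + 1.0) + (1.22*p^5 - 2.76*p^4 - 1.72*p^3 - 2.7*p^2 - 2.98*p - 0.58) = -0.53*p^5 + 2.49*p^4 - 2.04*p^3 - 3.42*p^2 - 2.87*p + 0.42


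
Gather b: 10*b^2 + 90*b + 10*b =10*b^2 + 100*b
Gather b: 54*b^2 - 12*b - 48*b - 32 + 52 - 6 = 54*b^2 - 60*b + 14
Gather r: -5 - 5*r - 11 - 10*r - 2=-15*r - 18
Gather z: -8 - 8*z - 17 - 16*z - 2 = -24*z - 27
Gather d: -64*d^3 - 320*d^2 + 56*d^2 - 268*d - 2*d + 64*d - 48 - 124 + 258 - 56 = -64*d^3 - 264*d^2 - 206*d + 30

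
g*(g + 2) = g^2 + 2*g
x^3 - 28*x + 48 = (x - 4)*(x - 2)*(x + 6)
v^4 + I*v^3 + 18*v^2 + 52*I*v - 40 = (v - 5*I)*(v + 2*I)^3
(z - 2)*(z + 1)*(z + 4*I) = z^3 - z^2 + 4*I*z^2 - 2*z - 4*I*z - 8*I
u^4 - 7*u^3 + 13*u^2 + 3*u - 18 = (u - 3)^2*(u - 2)*(u + 1)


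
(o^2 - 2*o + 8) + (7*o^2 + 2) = 8*o^2 - 2*o + 10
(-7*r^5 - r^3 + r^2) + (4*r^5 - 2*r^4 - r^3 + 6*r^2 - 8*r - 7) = -3*r^5 - 2*r^4 - 2*r^3 + 7*r^2 - 8*r - 7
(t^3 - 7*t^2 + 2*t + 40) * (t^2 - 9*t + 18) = t^5 - 16*t^4 + 83*t^3 - 104*t^2 - 324*t + 720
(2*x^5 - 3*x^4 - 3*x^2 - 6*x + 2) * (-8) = -16*x^5 + 24*x^4 + 24*x^2 + 48*x - 16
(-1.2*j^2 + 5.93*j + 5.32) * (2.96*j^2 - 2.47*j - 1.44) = -3.552*j^4 + 20.5168*j^3 + 2.8281*j^2 - 21.6796*j - 7.6608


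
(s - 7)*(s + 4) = s^2 - 3*s - 28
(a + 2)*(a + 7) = a^2 + 9*a + 14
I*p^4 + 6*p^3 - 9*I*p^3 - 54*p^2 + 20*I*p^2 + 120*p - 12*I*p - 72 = (p - 6)*(p - 2)*(p - 6*I)*(I*p - I)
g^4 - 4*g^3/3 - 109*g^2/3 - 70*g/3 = g*(g - 7)*(g + 2/3)*(g + 5)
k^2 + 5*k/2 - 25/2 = (k - 5/2)*(k + 5)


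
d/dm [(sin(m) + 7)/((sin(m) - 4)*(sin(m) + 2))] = (-14*sin(m) + cos(m)^2 + 5)*cos(m)/((sin(m) - 4)^2*(sin(m) + 2)^2)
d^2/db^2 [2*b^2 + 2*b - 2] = 4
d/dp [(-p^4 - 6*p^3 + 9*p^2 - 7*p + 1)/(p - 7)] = (-3*p^4 + 16*p^3 + 135*p^2 - 126*p + 48)/(p^2 - 14*p + 49)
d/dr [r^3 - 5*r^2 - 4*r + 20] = 3*r^2 - 10*r - 4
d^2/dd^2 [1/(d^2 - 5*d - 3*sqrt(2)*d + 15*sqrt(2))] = 2*(-d^2 + 3*sqrt(2)*d + 5*d + (-2*d + 3*sqrt(2) + 5)^2 - 15*sqrt(2))/(d^2 - 5*d - 3*sqrt(2)*d + 15*sqrt(2))^3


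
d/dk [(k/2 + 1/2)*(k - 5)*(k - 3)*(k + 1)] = 2*k^3 - 9*k^2 + 11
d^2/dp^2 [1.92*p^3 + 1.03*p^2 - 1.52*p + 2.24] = 11.52*p + 2.06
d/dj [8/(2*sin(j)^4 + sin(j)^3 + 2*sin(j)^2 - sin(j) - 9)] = 8*(-8*sin(j)^3 - 3*sin(j)^2 - 4*sin(j) + 1)*cos(j)/(2*sin(j)^4 + sin(j)^3 + 2*sin(j)^2 - sin(j) - 9)^2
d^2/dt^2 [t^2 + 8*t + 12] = 2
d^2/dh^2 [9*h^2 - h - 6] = 18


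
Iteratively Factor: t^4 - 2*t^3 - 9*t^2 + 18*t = (t)*(t^3 - 2*t^2 - 9*t + 18) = t*(t - 2)*(t^2 - 9) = t*(t - 3)*(t - 2)*(t + 3)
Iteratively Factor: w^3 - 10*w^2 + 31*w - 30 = (w - 2)*(w^2 - 8*w + 15) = (w - 5)*(w - 2)*(w - 3)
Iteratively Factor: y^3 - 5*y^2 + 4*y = (y)*(y^2 - 5*y + 4) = y*(y - 4)*(y - 1)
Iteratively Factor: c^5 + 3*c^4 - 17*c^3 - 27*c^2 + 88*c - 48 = (c - 1)*(c^4 + 4*c^3 - 13*c^2 - 40*c + 48) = (c - 3)*(c - 1)*(c^3 + 7*c^2 + 8*c - 16) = (c - 3)*(c - 1)*(c + 4)*(c^2 + 3*c - 4) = (c - 3)*(c - 1)^2*(c + 4)*(c + 4)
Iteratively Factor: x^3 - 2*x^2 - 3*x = (x + 1)*(x^2 - 3*x) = (x - 3)*(x + 1)*(x)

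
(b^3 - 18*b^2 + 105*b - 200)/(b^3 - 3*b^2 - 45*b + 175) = (b - 8)/(b + 7)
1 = 1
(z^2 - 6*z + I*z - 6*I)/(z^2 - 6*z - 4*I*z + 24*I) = (z + I)/(z - 4*I)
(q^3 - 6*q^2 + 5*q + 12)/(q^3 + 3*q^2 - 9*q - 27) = (q^2 - 3*q - 4)/(q^2 + 6*q + 9)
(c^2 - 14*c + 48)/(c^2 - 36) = (c - 8)/(c + 6)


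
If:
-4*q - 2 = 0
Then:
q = -1/2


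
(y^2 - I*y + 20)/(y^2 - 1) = (y^2 - I*y + 20)/(y^2 - 1)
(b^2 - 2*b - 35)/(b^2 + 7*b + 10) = (b - 7)/(b + 2)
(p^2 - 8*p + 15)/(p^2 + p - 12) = (p - 5)/(p + 4)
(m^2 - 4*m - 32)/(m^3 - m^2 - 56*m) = (m + 4)/(m*(m + 7))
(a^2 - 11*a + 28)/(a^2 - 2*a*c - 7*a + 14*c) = (a - 4)/(a - 2*c)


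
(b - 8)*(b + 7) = b^2 - b - 56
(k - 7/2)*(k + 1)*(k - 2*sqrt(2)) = k^3 - 2*sqrt(2)*k^2 - 5*k^2/2 - 7*k/2 + 5*sqrt(2)*k + 7*sqrt(2)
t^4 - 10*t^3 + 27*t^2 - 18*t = t*(t - 6)*(t - 3)*(t - 1)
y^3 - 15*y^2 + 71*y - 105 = (y - 7)*(y - 5)*(y - 3)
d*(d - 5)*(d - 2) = d^3 - 7*d^2 + 10*d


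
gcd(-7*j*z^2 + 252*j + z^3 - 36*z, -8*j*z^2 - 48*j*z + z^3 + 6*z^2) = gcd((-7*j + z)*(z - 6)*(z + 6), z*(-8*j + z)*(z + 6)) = z + 6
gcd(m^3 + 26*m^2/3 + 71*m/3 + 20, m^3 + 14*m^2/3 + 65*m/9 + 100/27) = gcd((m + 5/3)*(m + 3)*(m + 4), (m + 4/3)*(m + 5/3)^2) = m + 5/3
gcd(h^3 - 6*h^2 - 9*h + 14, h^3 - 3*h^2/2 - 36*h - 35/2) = h - 7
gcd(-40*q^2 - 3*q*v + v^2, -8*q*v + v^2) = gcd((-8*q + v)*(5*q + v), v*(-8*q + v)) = 8*q - v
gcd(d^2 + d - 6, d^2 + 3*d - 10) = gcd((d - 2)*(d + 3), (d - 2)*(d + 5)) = d - 2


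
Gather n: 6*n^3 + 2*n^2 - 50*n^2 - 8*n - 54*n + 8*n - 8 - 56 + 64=6*n^3 - 48*n^2 - 54*n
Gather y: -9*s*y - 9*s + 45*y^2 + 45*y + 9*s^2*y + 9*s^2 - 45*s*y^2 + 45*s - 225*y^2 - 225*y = 9*s^2 + 36*s + y^2*(-45*s - 180) + y*(9*s^2 - 9*s - 180)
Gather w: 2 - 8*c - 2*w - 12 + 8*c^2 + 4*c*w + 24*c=8*c^2 + 16*c + w*(4*c - 2) - 10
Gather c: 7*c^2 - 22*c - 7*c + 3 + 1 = 7*c^2 - 29*c + 4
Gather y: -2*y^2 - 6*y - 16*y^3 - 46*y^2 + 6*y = -16*y^3 - 48*y^2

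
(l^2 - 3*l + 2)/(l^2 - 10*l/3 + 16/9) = 9*(l^2 - 3*l + 2)/(9*l^2 - 30*l + 16)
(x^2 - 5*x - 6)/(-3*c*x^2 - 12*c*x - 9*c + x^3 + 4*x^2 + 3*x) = (x - 6)/(-3*c*x - 9*c + x^2 + 3*x)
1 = 1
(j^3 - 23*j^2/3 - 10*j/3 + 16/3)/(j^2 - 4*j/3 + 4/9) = 3*(j^2 - 7*j - 8)/(3*j - 2)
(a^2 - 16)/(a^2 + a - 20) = (a + 4)/(a + 5)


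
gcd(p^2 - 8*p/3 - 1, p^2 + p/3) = p + 1/3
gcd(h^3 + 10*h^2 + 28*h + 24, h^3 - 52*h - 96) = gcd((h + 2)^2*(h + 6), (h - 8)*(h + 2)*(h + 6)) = h^2 + 8*h + 12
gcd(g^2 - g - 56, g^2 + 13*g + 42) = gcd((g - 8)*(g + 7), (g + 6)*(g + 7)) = g + 7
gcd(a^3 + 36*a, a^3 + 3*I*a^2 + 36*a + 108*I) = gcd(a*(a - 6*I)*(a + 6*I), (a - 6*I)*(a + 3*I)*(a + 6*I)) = a^2 + 36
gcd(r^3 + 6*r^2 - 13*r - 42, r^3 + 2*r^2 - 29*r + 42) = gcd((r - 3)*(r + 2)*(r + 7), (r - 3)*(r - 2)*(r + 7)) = r^2 + 4*r - 21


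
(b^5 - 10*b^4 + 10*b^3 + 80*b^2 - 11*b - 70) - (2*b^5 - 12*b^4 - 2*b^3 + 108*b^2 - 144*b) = -b^5 + 2*b^4 + 12*b^3 - 28*b^2 + 133*b - 70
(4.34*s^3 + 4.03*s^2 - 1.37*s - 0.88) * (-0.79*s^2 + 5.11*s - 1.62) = -3.4286*s^5 + 18.9937*s^4 + 14.6448*s^3 - 12.8341*s^2 - 2.2774*s + 1.4256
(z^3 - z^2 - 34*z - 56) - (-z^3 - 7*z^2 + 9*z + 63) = 2*z^3 + 6*z^2 - 43*z - 119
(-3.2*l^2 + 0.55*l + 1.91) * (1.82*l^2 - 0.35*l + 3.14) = -5.824*l^4 + 2.121*l^3 - 6.7643*l^2 + 1.0585*l + 5.9974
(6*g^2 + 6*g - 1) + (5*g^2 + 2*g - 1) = 11*g^2 + 8*g - 2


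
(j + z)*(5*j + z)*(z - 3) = 5*j^2*z - 15*j^2 + 6*j*z^2 - 18*j*z + z^3 - 3*z^2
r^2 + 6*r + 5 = (r + 1)*(r + 5)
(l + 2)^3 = l^3 + 6*l^2 + 12*l + 8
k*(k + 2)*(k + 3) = k^3 + 5*k^2 + 6*k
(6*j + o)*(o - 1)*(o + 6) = 6*j*o^2 + 30*j*o - 36*j + o^3 + 5*o^2 - 6*o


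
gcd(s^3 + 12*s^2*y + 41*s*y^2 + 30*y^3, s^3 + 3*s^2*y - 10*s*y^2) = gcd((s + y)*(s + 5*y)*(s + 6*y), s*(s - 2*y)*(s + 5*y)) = s + 5*y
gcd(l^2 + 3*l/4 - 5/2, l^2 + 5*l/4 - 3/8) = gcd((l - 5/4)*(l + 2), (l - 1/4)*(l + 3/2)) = 1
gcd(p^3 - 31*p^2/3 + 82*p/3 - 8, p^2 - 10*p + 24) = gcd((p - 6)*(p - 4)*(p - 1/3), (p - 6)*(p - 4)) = p^2 - 10*p + 24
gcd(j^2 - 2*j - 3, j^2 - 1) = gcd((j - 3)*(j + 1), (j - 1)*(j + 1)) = j + 1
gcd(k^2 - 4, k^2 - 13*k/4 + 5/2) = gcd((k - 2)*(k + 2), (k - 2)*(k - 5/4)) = k - 2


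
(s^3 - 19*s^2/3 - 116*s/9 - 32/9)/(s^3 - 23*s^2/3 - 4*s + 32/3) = (s + 1/3)/(s - 1)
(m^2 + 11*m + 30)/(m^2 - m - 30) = (m + 6)/(m - 6)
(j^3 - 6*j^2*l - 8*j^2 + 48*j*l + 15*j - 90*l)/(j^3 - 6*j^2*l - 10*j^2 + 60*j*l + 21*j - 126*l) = (j - 5)/(j - 7)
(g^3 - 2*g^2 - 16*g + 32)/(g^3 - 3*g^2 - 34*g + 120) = (g^2 + 2*g - 8)/(g^2 + g - 30)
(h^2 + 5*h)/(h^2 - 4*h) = (h + 5)/(h - 4)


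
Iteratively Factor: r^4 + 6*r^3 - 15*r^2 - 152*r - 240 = (r + 4)*(r^3 + 2*r^2 - 23*r - 60) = (r + 4)^2*(r^2 - 2*r - 15) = (r + 3)*(r + 4)^2*(r - 5)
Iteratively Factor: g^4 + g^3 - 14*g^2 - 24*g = (g - 4)*(g^3 + 5*g^2 + 6*g) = (g - 4)*(g + 2)*(g^2 + 3*g) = g*(g - 4)*(g + 2)*(g + 3)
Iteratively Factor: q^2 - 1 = (q + 1)*(q - 1)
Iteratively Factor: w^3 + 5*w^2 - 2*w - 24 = (w + 3)*(w^2 + 2*w - 8) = (w - 2)*(w + 3)*(w + 4)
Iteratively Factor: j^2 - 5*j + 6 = (j - 3)*(j - 2)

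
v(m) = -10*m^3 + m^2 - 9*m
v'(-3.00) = -285.00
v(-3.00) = 306.00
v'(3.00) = -273.00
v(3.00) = -288.00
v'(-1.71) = -100.14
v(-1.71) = 68.32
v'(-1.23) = -56.85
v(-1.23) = 31.19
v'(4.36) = -570.57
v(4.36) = -849.05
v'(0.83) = -28.01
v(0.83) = -12.50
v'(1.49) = -72.62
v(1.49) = -44.27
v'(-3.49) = -381.38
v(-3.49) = 468.68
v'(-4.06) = -511.63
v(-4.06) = 722.26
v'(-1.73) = -102.25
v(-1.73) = 70.34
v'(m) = -30*m^2 + 2*m - 9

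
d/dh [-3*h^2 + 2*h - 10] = 2 - 6*h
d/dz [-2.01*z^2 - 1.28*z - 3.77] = -4.02*z - 1.28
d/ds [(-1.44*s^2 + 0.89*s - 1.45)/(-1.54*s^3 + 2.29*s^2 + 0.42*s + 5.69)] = (-2.2176*s^4 + 2.7412*s^3 - 9.3419*s^2 - 9.7462*s + 5.6731)/(2.3716*s^6 - 7.0532*s^5 + 3.9505*s^4 - 15.6016*s^3 + 26.2366*s^2 + 4.7796*s + 32.3761)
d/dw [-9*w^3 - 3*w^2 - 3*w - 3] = -27*w^2 - 6*w - 3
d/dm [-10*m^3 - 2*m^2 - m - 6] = -30*m^2 - 4*m - 1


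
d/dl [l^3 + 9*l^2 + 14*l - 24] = 3*l^2 + 18*l + 14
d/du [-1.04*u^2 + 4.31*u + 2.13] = 4.31 - 2.08*u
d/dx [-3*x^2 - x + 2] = -6*x - 1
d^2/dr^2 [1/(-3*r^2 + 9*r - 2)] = 6*(3*r^2 - 9*r - 3*(2*r - 3)^2 + 2)/(3*r^2 - 9*r + 2)^3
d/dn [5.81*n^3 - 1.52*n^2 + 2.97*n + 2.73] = 17.43*n^2 - 3.04*n + 2.97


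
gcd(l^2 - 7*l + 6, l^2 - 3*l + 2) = l - 1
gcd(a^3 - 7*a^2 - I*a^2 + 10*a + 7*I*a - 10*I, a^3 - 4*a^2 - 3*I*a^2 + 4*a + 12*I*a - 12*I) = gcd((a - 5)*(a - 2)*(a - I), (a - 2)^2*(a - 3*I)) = a - 2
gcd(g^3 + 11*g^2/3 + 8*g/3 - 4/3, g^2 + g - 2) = g + 2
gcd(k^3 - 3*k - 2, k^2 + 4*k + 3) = k + 1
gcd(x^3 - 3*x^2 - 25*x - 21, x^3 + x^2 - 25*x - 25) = x + 1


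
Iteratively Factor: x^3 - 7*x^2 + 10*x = (x - 5)*(x^2 - 2*x) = x*(x - 5)*(x - 2)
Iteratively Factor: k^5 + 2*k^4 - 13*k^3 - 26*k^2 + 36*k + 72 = (k + 3)*(k^4 - k^3 - 10*k^2 + 4*k + 24) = (k + 2)*(k + 3)*(k^3 - 3*k^2 - 4*k + 12) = (k - 3)*(k + 2)*(k + 3)*(k^2 - 4) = (k - 3)*(k - 2)*(k + 2)*(k + 3)*(k + 2)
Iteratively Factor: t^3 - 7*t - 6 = (t + 2)*(t^2 - 2*t - 3) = (t - 3)*(t + 2)*(t + 1)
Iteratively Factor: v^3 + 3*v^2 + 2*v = (v + 2)*(v^2 + v) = (v + 1)*(v + 2)*(v)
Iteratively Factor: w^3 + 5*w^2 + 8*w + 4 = (w + 1)*(w^2 + 4*w + 4) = (w + 1)*(w + 2)*(w + 2)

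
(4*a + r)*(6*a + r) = 24*a^2 + 10*a*r + r^2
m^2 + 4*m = m*(m + 4)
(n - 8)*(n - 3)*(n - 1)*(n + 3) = n^4 - 9*n^3 - n^2 + 81*n - 72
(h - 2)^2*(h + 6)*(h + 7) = h^4 + 9*h^3 - 6*h^2 - 116*h + 168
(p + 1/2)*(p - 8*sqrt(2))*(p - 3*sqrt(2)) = p^3 - 11*sqrt(2)*p^2 + p^2/2 - 11*sqrt(2)*p/2 + 48*p + 24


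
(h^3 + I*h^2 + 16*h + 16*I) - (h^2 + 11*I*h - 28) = h^3 - h^2 + I*h^2 + 16*h - 11*I*h + 28 + 16*I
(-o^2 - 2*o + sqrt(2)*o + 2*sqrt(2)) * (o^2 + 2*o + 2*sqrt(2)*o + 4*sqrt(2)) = -o^4 - 4*o^3 - sqrt(2)*o^3 - 4*sqrt(2)*o^2 - 4*sqrt(2)*o + 16*o + 16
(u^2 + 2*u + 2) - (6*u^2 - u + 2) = -5*u^2 + 3*u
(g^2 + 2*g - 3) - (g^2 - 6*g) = 8*g - 3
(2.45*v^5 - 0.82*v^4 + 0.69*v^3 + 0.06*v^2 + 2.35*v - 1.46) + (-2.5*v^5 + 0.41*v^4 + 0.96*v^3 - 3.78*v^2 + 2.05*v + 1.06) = -0.0499999999999998*v^5 - 0.41*v^4 + 1.65*v^3 - 3.72*v^2 + 4.4*v - 0.4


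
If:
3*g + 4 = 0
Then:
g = -4/3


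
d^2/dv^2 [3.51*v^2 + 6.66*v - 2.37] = 7.02000000000000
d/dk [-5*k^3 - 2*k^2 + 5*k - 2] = -15*k^2 - 4*k + 5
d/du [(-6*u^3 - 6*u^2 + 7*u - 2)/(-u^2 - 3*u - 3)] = (6*u^4 + 36*u^3 + 79*u^2 + 32*u - 27)/(u^4 + 6*u^3 + 15*u^2 + 18*u + 9)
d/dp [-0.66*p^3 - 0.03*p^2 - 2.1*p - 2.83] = -1.98*p^2 - 0.06*p - 2.1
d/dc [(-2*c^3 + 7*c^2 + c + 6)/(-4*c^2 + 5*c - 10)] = (8*c^4 - 20*c^3 + 99*c^2 - 92*c - 40)/(16*c^4 - 40*c^3 + 105*c^2 - 100*c + 100)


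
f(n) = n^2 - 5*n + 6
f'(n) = 2*n - 5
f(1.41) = 0.94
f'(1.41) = -2.18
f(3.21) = 0.25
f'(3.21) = 1.42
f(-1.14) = 13.00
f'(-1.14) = -7.28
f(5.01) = 6.05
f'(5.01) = 5.02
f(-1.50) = 15.75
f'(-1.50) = -8.00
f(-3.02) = 30.22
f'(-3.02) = -11.04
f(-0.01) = 6.05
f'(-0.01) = -5.02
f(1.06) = 1.82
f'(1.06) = -2.88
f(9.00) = 42.00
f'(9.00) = 13.00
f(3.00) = 0.00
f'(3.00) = 1.00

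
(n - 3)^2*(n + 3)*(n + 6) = n^4 + 3*n^3 - 27*n^2 - 27*n + 162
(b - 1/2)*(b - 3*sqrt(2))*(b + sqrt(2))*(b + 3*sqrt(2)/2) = b^4 - sqrt(2)*b^3/2 - b^3/2 - 12*b^2 + sqrt(2)*b^2/4 - 9*sqrt(2)*b + 6*b + 9*sqrt(2)/2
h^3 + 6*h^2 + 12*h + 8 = (h + 2)^3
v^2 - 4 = (v - 2)*(v + 2)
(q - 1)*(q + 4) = q^2 + 3*q - 4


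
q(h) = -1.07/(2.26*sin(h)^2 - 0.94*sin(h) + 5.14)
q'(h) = -1.07*(-4.52*sin(h)*cos(h) + 0.94*cos(h))/(2.26*sin(h)^2 - 0.94*sin(h) + 5.14)^2 = (4.8364*sin(h) - 1.0058)*cos(h)/(2.26*sin(h)^2 - 0.94*sin(h) + 5.14)^2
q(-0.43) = -0.18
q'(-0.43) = -0.08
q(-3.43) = -0.21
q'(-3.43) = -0.01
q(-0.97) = -0.14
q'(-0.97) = -0.05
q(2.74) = -0.21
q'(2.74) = -0.03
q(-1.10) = -0.14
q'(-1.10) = -0.04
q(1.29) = -0.17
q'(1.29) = 0.03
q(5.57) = -0.16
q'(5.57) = -0.07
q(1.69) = -0.17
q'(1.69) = -0.01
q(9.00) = -0.21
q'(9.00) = -0.03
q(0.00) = -0.21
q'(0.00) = -0.04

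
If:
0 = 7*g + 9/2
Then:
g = -9/14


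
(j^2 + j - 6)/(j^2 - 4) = (j + 3)/(j + 2)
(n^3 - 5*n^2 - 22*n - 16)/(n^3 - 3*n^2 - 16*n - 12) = (n - 8)/(n - 6)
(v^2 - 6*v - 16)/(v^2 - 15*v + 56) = (v + 2)/(v - 7)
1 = 1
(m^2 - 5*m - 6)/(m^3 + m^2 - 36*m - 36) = 1/(m + 6)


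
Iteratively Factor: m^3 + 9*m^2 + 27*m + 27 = (m + 3)*(m^2 + 6*m + 9) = (m + 3)^2*(m + 3)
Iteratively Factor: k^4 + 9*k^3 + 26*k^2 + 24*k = (k + 3)*(k^3 + 6*k^2 + 8*k) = (k + 3)*(k + 4)*(k^2 + 2*k) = (k + 2)*(k + 3)*(k + 4)*(k)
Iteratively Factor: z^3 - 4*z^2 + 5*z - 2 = (z - 2)*(z^2 - 2*z + 1) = (z - 2)*(z - 1)*(z - 1)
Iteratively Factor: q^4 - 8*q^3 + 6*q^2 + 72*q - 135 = (q - 3)*(q^3 - 5*q^2 - 9*q + 45) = (q - 3)*(q + 3)*(q^2 - 8*q + 15) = (q - 3)^2*(q + 3)*(q - 5)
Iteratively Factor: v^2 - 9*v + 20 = (v - 4)*(v - 5)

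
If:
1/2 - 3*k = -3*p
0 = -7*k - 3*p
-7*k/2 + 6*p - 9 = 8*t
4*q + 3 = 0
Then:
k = 1/20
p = -7/60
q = -3/4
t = -79/64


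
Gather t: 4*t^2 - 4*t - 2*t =4*t^2 - 6*t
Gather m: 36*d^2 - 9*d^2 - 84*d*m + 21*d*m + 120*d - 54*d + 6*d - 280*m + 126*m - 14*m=27*d^2 + 72*d + m*(-63*d - 168)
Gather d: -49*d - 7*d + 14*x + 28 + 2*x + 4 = -56*d + 16*x + 32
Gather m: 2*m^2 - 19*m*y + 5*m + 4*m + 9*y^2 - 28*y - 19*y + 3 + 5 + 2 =2*m^2 + m*(9 - 19*y) + 9*y^2 - 47*y + 10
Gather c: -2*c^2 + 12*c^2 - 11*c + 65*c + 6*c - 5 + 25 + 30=10*c^2 + 60*c + 50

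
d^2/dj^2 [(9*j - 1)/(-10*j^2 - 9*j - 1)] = 2*(-(9*j - 1)*(20*j + 9)^2 + (270*j + 71)*(10*j^2 + 9*j + 1))/(10*j^2 + 9*j + 1)^3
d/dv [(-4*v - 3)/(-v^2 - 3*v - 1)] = (4*v^2 + 12*v - (2*v + 3)*(4*v + 3) + 4)/(v^2 + 3*v + 1)^2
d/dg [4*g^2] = 8*g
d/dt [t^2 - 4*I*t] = 2*t - 4*I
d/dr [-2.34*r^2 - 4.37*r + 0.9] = -4.68*r - 4.37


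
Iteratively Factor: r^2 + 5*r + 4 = (r + 4)*(r + 1)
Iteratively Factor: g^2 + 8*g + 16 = (g + 4)*(g + 4)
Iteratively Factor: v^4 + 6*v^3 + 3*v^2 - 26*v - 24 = (v + 4)*(v^3 + 2*v^2 - 5*v - 6) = (v - 2)*(v + 4)*(v^2 + 4*v + 3) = (v - 2)*(v + 1)*(v + 4)*(v + 3)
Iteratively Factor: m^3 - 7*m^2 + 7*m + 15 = (m - 5)*(m^2 - 2*m - 3) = (m - 5)*(m - 3)*(m + 1)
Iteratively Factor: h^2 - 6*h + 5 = (h - 5)*(h - 1)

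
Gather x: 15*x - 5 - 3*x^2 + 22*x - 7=-3*x^2 + 37*x - 12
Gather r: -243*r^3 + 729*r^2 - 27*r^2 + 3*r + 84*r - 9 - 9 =-243*r^3 + 702*r^2 + 87*r - 18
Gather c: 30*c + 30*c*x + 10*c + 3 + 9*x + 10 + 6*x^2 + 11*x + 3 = c*(30*x + 40) + 6*x^2 + 20*x + 16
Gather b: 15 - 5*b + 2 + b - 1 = 16 - 4*b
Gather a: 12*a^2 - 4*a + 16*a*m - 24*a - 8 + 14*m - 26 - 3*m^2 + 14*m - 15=12*a^2 + a*(16*m - 28) - 3*m^2 + 28*m - 49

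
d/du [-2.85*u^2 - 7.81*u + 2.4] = -5.7*u - 7.81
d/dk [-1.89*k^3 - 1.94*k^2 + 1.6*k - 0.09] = -5.67*k^2 - 3.88*k + 1.6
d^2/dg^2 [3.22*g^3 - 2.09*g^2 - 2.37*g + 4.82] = 19.32*g - 4.18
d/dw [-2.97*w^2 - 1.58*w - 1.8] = -5.94*w - 1.58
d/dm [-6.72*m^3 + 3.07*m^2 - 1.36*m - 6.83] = -20.16*m^2 + 6.14*m - 1.36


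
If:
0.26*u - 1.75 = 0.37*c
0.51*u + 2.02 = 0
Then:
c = -7.51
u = -3.96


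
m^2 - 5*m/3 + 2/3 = (m - 1)*(m - 2/3)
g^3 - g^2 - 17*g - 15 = (g - 5)*(g + 1)*(g + 3)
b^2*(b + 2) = b^3 + 2*b^2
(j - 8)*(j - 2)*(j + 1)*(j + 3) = j^4 - 6*j^3 - 21*j^2 + 34*j + 48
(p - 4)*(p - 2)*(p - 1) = p^3 - 7*p^2 + 14*p - 8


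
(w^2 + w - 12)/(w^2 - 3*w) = (w + 4)/w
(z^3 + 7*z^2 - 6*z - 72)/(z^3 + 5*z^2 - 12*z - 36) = (z + 4)/(z + 2)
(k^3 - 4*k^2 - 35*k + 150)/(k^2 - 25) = (k^2 + k - 30)/(k + 5)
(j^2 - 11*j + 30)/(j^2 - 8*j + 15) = (j - 6)/(j - 3)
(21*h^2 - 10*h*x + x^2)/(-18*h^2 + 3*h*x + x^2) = (-7*h + x)/(6*h + x)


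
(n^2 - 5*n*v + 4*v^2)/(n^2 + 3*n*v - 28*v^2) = (n - v)/(n + 7*v)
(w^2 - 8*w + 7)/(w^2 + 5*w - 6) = (w - 7)/(w + 6)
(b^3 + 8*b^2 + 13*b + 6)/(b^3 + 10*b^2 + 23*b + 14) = (b^2 + 7*b + 6)/(b^2 + 9*b + 14)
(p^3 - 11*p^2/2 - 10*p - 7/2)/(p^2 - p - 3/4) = 2*(p^2 - 6*p - 7)/(2*p - 3)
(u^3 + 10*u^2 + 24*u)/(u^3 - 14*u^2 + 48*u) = (u^2 + 10*u + 24)/(u^2 - 14*u + 48)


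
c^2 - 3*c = c*(c - 3)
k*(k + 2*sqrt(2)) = k^2 + 2*sqrt(2)*k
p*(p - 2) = p^2 - 2*p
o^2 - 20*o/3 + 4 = (o - 6)*(o - 2/3)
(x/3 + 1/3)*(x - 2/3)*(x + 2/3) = x^3/3 + x^2/3 - 4*x/27 - 4/27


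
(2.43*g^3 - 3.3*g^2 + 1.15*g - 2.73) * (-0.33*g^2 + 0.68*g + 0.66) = -0.8019*g^5 + 2.7414*g^4 - 1.0197*g^3 - 0.4951*g^2 - 1.0974*g - 1.8018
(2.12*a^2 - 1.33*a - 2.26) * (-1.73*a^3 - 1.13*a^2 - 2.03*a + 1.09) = -3.6676*a^5 - 0.0947*a^4 + 1.1091*a^3 + 7.5645*a^2 + 3.1381*a - 2.4634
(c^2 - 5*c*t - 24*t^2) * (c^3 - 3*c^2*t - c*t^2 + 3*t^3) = c^5 - 8*c^4*t - 10*c^3*t^2 + 80*c^2*t^3 + 9*c*t^4 - 72*t^5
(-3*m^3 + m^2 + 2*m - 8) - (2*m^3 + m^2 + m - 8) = -5*m^3 + m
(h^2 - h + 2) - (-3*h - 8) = h^2 + 2*h + 10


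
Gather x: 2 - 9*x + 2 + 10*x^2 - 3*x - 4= 10*x^2 - 12*x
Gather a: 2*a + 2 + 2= 2*a + 4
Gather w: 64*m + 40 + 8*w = 64*m + 8*w + 40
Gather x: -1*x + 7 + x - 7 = 0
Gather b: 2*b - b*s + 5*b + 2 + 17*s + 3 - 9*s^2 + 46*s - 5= b*(7 - s) - 9*s^2 + 63*s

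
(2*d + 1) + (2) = 2*d + 3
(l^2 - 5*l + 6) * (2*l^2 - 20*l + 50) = 2*l^4 - 30*l^3 + 162*l^2 - 370*l + 300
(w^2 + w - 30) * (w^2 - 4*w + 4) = w^4 - 3*w^3 - 30*w^2 + 124*w - 120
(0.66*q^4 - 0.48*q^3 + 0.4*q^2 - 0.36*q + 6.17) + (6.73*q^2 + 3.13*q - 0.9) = 0.66*q^4 - 0.48*q^3 + 7.13*q^2 + 2.77*q + 5.27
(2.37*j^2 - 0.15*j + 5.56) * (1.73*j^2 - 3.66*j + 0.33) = 4.1001*j^4 - 8.9337*j^3 + 10.9499*j^2 - 20.3991*j + 1.8348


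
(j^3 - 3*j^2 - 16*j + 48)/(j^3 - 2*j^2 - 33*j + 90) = (j^2 - 16)/(j^2 + j - 30)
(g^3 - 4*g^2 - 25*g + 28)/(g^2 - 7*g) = g + 3 - 4/g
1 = 1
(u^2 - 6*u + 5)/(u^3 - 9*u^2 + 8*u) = (u - 5)/(u*(u - 8))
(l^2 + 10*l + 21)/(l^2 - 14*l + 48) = (l^2 + 10*l + 21)/(l^2 - 14*l + 48)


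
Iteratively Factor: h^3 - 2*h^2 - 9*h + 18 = (h - 3)*(h^2 + h - 6) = (h - 3)*(h - 2)*(h + 3)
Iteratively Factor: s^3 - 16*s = (s)*(s^2 - 16) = s*(s + 4)*(s - 4)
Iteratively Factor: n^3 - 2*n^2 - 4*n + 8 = (n + 2)*(n^2 - 4*n + 4) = (n - 2)*(n + 2)*(n - 2)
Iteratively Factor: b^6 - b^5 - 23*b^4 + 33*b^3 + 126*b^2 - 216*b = (b)*(b^5 - b^4 - 23*b^3 + 33*b^2 + 126*b - 216) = b*(b + 4)*(b^4 - 5*b^3 - 3*b^2 + 45*b - 54) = b*(b - 3)*(b + 4)*(b^3 - 2*b^2 - 9*b + 18) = b*(b - 3)^2*(b + 4)*(b^2 + b - 6) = b*(b - 3)^2*(b + 3)*(b + 4)*(b - 2)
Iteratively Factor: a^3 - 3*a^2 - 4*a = (a - 4)*(a^2 + a) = a*(a - 4)*(a + 1)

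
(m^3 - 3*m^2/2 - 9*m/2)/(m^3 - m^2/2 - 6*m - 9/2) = m/(m + 1)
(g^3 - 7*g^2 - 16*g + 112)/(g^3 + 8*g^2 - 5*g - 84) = (g^2 - 11*g + 28)/(g^2 + 4*g - 21)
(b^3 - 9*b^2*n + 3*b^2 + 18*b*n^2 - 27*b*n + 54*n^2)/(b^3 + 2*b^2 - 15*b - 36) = (b^2 - 9*b*n + 18*n^2)/(b^2 - b - 12)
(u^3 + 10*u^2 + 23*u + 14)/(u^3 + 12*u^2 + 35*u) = (u^2 + 3*u + 2)/(u*(u + 5))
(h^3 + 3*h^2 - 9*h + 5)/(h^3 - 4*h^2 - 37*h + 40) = (h - 1)/(h - 8)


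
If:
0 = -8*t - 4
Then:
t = -1/2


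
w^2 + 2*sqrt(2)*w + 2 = (w + sqrt(2))^2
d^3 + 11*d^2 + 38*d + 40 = (d + 2)*(d + 4)*(d + 5)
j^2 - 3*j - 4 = (j - 4)*(j + 1)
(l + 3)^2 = l^2 + 6*l + 9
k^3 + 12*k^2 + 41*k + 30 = (k + 1)*(k + 5)*(k + 6)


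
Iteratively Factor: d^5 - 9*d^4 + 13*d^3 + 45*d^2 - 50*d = (d + 2)*(d^4 - 11*d^3 + 35*d^2 - 25*d) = (d - 1)*(d + 2)*(d^3 - 10*d^2 + 25*d) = d*(d - 1)*(d + 2)*(d^2 - 10*d + 25) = d*(d - 5)*(d - 1)*(d + 2)*(d - 5)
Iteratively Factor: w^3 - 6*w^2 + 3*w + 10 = (w + 1)*(w^2 - 7*w + 10) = (w - 5)*(w + 1)*(w - 2)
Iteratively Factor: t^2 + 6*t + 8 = (t + 4)*(t + 2)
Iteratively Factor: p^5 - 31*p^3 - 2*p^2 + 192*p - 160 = (p - 2)*(p^4 + 2*p^3 - 27*p^2 - 56*p + 80) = (p - 2)*(p + 4)*(p^3 - 2*p^2 - 19*p + 20) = (p - 5)*(p - 2)*(p + 4)*(p^2 + 3*p - 4) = (p - 5)*(p - 2)*(p - 1)*(p + 4)*(p + 4)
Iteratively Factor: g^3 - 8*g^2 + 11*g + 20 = (g - 4)*(g^2 - 4*g - 5) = (g - 4)*(g + 1)*(g - 5)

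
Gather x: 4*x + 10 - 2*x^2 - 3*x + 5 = -2*x^2 + x + 15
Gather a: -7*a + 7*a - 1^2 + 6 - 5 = 0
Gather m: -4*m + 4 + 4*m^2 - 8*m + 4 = 4*m^2 - 12*m + 8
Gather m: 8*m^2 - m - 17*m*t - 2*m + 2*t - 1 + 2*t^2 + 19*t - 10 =8*m^2 + m*(-17*t - 3) + 2*t^2 + 21*t - 11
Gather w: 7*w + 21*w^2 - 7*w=21*w^2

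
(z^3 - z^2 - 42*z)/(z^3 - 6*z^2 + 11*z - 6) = z*(z^2 - z - 42)/(z^3 - 6*z^2 + 11*z - 6)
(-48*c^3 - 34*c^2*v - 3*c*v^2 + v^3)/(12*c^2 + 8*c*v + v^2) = (-24*c^2 - 5*c*v + v^2)/(6*c + v)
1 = 1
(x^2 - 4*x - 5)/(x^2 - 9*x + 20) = (x + 1)/(x - 4)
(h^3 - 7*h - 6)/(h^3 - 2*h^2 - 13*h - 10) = (h - 3)/(h - 5)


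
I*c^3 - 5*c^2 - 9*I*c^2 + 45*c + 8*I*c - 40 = (c - 8)*(c + 5*I)*(I*c - I)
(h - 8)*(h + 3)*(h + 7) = h^3 + 2*h^2 - 59*h - 168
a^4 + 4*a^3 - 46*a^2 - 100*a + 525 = (a - 5)*(a - 3)*(a + 5)*(a + 7)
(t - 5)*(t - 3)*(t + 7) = t^3 - t^2 - 41*t + 105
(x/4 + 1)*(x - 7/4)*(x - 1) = x^3/4 + 5*x^2/16 - 37*x/16 + 7/4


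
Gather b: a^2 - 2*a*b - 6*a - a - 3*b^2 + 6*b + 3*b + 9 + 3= a^2 - 7*a - 3*b^2 + b*(9 - 2*a) + 12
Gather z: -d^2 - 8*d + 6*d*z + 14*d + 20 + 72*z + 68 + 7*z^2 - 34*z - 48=-d^2 + 6*d + 7*z^2 + z*(6*d + 38) + 40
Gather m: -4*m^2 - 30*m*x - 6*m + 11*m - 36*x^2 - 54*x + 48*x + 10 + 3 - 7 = -4*m^2 + m*(5 - 30*x) - 36*x^2 - 6*x + 6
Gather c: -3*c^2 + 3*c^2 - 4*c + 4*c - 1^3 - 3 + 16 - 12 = 0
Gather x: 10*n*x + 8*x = x*(10*n + 8)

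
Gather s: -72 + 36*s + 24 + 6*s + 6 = 42*s - 42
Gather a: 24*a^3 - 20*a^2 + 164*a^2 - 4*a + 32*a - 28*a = 24*a^3 + 144*a^2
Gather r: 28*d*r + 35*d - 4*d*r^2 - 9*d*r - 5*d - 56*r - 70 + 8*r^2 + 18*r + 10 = 30*d + r^2*(8 - 4*d) + r*(19*d - 38) - 60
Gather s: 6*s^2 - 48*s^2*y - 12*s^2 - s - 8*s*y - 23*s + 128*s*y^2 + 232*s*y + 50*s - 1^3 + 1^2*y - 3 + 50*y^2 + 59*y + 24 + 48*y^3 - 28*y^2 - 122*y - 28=s^2*(-48*y - 6) + s*(128*y^2 + 224*y + 26) + 48*y^3 + 22*y^2 - 62*y - 8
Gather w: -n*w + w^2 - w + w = -n*w + w^2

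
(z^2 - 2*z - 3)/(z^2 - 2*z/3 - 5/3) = 3*(z - 3)/(3*z - 5)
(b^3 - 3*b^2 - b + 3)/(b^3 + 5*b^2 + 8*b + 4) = (b^2 - 4*b + 3)/(b^2 + 4*b + 4)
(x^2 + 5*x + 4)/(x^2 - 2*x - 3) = (x + 4)/(x - 3)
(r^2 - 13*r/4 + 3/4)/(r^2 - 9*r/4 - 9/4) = (4*r - 1)/(4*r + 3)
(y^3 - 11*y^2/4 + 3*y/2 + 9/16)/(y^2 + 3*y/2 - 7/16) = (16*y^3 - 44*y^2 + 24*y + 9)/(16*y^2 + 24*y - 7)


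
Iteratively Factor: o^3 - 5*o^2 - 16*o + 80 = (o + 4)*(o^2 - 9*o + 20) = (o - 5)*(o + 4)*(o - 4)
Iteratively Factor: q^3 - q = (q + 1)*(q^2 - q) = q*(q + 1)*(q - 1)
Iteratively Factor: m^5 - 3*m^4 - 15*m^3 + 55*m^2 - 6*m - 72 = (m + 1)*(m^4 - 4*m^3 - 11*m^2 + 66*m - 72) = (m - 2)*(m + 1)*(m^3 - 2*m^2 - 15*m + 36) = (m - 2)*(m + 1)*(m + 4)*(m^2 - 6*m + 9) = (m - 3)*(m - 2)*(m + 1)*(m + 4)*(m - 3)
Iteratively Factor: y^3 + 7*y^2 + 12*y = (y + 4)*(y^2 + 3*y) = (y + 3)*(y + 4)*(y)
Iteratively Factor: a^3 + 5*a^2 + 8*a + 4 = (a + 1)*(a^2 + 4*a + 4) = (a + 1)*(a + 2)*(a + 2)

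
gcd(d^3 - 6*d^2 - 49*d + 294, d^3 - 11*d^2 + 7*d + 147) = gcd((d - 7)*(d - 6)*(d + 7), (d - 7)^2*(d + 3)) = d - 7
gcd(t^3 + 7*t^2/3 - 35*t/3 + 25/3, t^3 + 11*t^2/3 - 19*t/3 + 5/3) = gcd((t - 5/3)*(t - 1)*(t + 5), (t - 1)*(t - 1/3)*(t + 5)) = t^2 + 4*t - 5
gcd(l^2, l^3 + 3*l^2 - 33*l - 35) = 1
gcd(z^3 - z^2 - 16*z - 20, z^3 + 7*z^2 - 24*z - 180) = z - 5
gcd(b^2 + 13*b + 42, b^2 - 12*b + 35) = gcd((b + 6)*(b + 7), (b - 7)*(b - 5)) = 1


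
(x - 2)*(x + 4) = x^2 + 2*x - 8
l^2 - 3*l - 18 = (l - 6)*(l + 3)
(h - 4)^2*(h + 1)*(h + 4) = h^4 - 3*h^3 - 20*h^2 + 48*h + 64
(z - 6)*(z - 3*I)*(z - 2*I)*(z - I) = z^4 - 6*z^3 - 6*I*z^3 - 11*z^2 + 36*I*z^2 + 66*z + 6*I*z - 36*I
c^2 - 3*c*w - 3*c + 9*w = (c - 3)*(c - 3*w)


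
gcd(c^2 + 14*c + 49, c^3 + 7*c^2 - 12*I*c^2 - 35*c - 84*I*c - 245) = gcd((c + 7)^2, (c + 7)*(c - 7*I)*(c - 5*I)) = c + 7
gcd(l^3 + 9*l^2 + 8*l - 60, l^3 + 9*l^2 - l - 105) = l + 5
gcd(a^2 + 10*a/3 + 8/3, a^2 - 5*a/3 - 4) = a + 4/3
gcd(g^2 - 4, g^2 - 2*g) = g - 2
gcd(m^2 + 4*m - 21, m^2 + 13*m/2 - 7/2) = m + 7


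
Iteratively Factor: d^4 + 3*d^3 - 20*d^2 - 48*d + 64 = (d + 4)*(d^3 - d^2 - 16*d + 16) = (d - 1)*(d + 4)*(d^2 - 16) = (d - 4)*(d - 1)*(d + 4)*(d + 4)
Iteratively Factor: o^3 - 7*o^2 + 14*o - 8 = (o - 1)*(o^2 - 6*o + 8) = (o - 4)*(o - 1)*(o - 2)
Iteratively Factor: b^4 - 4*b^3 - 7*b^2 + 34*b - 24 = (b - 1)*(b^3 - 3*b^2 - 10*b + 24) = (b - 2)*(b - 1)*(b^2 - b - 12) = (b - 2)*(b - 1)*(b + 3)*(b - 4)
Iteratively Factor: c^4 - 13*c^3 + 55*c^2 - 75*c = (c - 5)*(c^3 - 8*c^2 + 15*c) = c*(c - 5)*(c^2 - 8*c + 15) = c*(c - 5)^2*(c - 3)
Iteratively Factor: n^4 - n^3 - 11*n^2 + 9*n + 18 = (n - 2)*(n^3 + n^2 - 9*n - 9) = (n - 2)*(n + 1)*(n^2 - 9) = (n - 2)*(n + 1)*(n + 3)*(n - 3)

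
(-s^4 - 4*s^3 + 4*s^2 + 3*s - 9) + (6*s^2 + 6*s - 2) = -s^4 - 4*s^3 + 10*s^2 + 9*s - 11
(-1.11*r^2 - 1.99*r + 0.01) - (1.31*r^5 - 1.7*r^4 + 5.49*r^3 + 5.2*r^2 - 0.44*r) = -1.31*r^5 + 1.7*r^4 - 5.49*r^3 - 6.31*r^2 - 1.55*r + 0.01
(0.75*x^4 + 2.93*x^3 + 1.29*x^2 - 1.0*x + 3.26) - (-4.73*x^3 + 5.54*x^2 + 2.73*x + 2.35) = 0.75*x^4 + 7.66*x^3 - 4.25*x^2 - 3.73*x + 0.91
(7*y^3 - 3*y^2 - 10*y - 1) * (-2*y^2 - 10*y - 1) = -14*y^5 - 64*y^4 + 43*y^3 + 105*y^2 + 20*y + 1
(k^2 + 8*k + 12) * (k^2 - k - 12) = k^4 + 7*k^3 - 8*k^2 - 108*k - 144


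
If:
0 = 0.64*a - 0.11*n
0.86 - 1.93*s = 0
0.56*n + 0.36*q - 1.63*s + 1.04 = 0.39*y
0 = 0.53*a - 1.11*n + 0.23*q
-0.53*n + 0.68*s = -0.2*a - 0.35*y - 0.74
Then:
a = -0.16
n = -0.92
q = -4.08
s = 0.45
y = -4.28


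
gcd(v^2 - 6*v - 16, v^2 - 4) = v + 2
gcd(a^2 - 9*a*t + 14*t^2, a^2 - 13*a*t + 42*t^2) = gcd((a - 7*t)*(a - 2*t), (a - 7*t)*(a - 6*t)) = -a + 7*t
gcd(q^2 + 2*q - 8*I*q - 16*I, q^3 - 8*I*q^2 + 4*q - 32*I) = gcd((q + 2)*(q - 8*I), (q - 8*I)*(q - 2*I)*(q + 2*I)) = q - 8*I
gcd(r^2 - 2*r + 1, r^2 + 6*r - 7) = r - 1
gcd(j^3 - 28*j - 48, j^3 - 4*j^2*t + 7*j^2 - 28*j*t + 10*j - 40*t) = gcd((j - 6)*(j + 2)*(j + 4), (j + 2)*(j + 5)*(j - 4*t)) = j + 2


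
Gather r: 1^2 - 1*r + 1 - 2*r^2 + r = 2 - 2*r^2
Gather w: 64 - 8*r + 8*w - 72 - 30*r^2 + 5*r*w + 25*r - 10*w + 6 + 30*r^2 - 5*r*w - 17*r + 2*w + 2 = 0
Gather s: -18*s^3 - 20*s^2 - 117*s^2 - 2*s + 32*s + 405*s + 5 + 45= -18*s^3 - 137*s^2 + 435*s + 50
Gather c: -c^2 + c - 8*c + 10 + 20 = -c^2 - 7*c + 30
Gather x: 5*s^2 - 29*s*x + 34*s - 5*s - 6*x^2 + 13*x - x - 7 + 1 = 5*s^2 + 29*s - 6*x^2 + x*(12 - 29*s) - 6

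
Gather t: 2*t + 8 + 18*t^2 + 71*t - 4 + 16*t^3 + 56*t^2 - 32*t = 16*t^3 + 74*t^2 + 41*t + 4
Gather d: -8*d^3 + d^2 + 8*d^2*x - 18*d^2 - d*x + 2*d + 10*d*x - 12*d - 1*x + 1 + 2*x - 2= -8*d^3 + d^2*(8*x - 17) + d*(9*x - 10) + x - 1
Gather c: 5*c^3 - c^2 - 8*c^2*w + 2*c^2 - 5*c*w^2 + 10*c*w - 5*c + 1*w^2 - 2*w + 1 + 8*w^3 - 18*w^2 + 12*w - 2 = 5*c^3 + c^2*(1 - 8*w) + c*(-5*w^2 + 10*w - 5) + 8*w^3 - 17*w^2 + 10*w - 1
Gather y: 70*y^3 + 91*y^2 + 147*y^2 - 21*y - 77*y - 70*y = 70*y^3 + 238*y^2 - 168*y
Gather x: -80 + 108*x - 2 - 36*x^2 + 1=-36*x^2 + 108*x - 81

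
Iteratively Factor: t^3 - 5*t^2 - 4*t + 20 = (t - 5)*(t^2 - 4) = (t - 5)*(t - 2)*(t + 2)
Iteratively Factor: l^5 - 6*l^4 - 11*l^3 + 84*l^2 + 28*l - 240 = (l - 5)*(l^4 - l^3 - 16*l^2 + 4*l + 48) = (l - 5)*(l - 2)*(l^3 + l^2 - 14*l - 24) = (l - 5)*(l - 2)*(l + 2)*(l^2 - l - 12) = (l - 5)*(l - 4)*(l - 2)*(l + 2)*(l + 3)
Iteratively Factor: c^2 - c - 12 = (c + 3)*(c - 4)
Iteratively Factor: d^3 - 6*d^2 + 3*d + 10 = (d - 5)*(d^2 - d - 2) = (d - 5)*(d - 2)*(d + 1)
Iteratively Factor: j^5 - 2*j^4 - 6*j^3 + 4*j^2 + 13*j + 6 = (j + 1)*(j^4 - 3*j^3 - 3*j^2 + 7*j + 6) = (j + 1)^2*(j^3 - 4*j^2 + j + 6) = (j + 1)^3*(j^2 - 5*j + 6) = (j - 2)*(j + 1)^3*(j - 3)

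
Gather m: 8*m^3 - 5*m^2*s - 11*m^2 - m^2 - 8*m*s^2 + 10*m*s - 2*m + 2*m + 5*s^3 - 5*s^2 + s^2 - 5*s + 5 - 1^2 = 8*m^3 + m^2*(-5*s - 12) + m*(-8*s^2 + 10*s) + 5*s^3 - 4*s^2 - 5*s + 4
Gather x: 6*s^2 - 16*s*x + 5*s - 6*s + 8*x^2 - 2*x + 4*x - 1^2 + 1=6*s^2 - s + 8*x^2 + x*(2 - 16*s)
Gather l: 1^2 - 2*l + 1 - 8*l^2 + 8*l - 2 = -8*l^2 + 6*l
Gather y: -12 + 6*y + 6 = 6*y - 6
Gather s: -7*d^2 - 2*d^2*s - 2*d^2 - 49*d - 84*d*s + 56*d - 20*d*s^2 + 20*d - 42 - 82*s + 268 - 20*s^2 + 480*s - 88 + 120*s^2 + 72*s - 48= -9*d^2 + 27*d + s^2*(100 - 20*d) + s*(-2*d^2 - 84*d + 470) + 90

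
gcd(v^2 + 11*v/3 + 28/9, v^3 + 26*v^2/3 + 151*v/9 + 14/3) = v + 7/3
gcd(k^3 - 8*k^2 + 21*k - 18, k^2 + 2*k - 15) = k - 3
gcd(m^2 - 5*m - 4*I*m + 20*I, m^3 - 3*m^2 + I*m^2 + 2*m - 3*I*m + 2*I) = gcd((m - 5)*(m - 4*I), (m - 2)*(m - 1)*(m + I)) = 1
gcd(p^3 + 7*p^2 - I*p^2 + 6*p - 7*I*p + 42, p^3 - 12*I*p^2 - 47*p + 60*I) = p - 3*I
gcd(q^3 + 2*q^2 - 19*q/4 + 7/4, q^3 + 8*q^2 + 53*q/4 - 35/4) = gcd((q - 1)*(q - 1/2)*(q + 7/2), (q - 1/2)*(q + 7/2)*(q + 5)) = q^2 + 3*q - 7/4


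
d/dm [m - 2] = 1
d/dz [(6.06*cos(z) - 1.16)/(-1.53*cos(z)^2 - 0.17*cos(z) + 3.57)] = (-9.2718*cos(z)^2 + 3.5496*cos(z) - 21.437)*sin(z)/(2.3409*cos(z)^4 + 0.5202*cos(z)^3 - 10.8953*cos(z)^2 - 1.2138*cos(z) + 12.7449)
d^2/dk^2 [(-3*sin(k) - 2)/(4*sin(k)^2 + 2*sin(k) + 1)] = (48*sin(k)^5 + 104*sin(k)^4 - 120*sin(k)^3 - 222*sin(k)^2 - 25*sin(k) + 12)/(4*sin(k)^2 + 2*sin(k) + 1)^3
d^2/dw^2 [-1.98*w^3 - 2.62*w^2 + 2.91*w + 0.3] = -11.88*w - 5.24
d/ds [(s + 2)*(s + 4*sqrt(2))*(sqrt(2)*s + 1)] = 3*sqrt(2)*s^2 + 4*sqrt(2)*s + 18*s + 4*sqrt(2) + 18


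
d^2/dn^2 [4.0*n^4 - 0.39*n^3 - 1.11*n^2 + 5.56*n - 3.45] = 48.0*n^2 - 2.34*n - 2.22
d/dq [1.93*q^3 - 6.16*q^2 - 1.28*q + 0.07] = 5.79*q^2 - 12.32*q - 1.28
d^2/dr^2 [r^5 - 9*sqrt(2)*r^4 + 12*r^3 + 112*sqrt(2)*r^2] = 20*r^3 - 108*sqrt(2)*r^2 + 72*r + 224*sqrt(2)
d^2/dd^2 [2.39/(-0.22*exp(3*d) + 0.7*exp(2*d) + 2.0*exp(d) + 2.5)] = (2.39*(-1.32*exp(2*d) + 2.8*exp(d) + 4.0)*(-0.66*exp(2*d) + 1.4*exp(d) + 2.0)*exp(d) + (4.7322*exp(2*d) - 6.692*exp(d) - 4.78)*(-0.22*exp(3*d) + 0.7*exp(2*d) + 2.0*exp(d) + 2.5))*exp(d)/(-0.22*exp(3*d) + 0.7*exp(2*d) + 2.0*exp(d) + 2.5)^3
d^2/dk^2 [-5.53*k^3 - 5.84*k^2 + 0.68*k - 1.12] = -33.18*k - 11.68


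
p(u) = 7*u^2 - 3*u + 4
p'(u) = 14*u - 3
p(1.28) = 11.63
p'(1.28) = 14.92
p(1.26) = 11.33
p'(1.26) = 14.64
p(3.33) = 71.63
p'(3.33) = 43.62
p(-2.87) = 70.27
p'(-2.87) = -43.18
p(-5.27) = 214.22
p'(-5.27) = -76.78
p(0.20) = 3.68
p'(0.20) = -0.20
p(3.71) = 89.22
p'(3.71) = 48.94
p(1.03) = 8.34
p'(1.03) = 11.42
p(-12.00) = 1048.00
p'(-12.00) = -171.00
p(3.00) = 58.00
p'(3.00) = 39.00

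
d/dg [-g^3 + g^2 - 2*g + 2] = -3*g^2 + 2*g - 2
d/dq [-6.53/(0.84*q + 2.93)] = 5.4852/(0.84*q + 2.93)^2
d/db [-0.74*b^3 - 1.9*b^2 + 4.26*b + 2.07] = -2.22*b^2 - 3.8*b + 4.26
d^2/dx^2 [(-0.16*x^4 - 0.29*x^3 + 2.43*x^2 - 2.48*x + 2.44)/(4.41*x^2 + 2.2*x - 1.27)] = (-6.22339199999999*x^6 - 9.31392*x^5 + 0.730271999999957*x^4 - 142.517262*x^3 + 368.143182*x^2 + 55.892418*x + 44.93107)/(85.766121*x^6 + 128.35746*x^5 - 10.064061*x^4 - 63.28124*x^3 + 2.898267*x^2 + 10.64514*x - 2.048383)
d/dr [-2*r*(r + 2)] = -4*r - 4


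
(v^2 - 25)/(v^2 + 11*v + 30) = (v - 5)/(v + 6)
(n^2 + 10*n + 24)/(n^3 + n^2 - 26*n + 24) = (n + 4)/(n^2 - 5*n + 4)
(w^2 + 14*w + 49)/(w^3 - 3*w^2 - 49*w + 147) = (w + 7)/(w^2 - 10*w + 21)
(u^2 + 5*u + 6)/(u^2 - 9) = (u + 2)/(u - 3)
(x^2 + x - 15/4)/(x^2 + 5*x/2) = (x - 3/2)/x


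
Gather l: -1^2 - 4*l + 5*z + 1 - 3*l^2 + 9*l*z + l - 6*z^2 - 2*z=-3*l^2 + l*(9*z - 3) - 6*z^2 + 3*z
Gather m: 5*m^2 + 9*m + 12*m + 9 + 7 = 5*m^2 + 21*m + 16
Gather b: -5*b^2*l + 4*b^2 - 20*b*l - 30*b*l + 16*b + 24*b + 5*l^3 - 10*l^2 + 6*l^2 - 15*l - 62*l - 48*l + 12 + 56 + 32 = b^2*(4 - 5*l) + b*(40 - 50*l) + 5*l^3 - 4*l^2 - 125*l + 100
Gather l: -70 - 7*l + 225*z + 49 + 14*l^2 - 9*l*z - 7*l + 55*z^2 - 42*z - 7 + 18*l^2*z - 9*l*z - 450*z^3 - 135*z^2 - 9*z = l^2*(18*z + 14) + l*(-18*z - 14) - 450*z^3 - 80*z^2 + 174*z - 28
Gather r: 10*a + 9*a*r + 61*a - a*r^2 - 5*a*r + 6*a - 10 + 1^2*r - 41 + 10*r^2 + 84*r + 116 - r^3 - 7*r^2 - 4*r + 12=77*a - r^3 + r^2*(3 - a) + r*(4*a + 81) + 77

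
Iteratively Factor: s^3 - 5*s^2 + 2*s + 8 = (s + 1)*(s^2 - 6*s + 8) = (s - 2)*(s + 1)*(s - 4)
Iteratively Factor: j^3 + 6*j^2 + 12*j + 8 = (j + 2)*(j^2 + 4*j + 4) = (j + 2)^2*(j + 2)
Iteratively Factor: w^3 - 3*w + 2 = (w + 2)*(w^2 - 2*w + 1) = (w - 1)*(w + 2)*(w - 1)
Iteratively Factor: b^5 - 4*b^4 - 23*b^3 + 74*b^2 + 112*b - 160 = (b - 5)*(b^4 + b^3 - 18*b^2 - 16*b + 32) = (b - 5)*(b - 1)*(b^3 + 2*b^2 - 16*b - 32) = (b - 5)*(b - 1)*(b + 4)*(b^2 - 2*b - 8) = (b - 5)*(b - 4)*(b - 1)*(b + 4)*(b + 2)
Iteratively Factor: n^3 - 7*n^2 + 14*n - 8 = (n - 1)*(n^2 - 6*n + 8) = (n - 4)*(n - 1)*(n - 2)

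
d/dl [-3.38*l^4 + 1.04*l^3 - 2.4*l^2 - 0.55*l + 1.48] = -13.52*l^3 + 3.12*l^2 - 4.8*l - 0.55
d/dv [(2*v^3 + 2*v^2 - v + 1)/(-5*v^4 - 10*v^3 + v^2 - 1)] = (10*v^6 + 20*v^5 + 7*v^4 + 25*v^2 - 6*v + 1)/(25*v^8 + 100*v^7 + 90*v^6 - 20*v^5 + 11*v^4 + 20*v^3 - 2*v^2 + 1)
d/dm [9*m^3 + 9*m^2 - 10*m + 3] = 27*m^2 + 18*m - 10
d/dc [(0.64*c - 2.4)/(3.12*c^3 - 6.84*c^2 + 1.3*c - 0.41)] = (-3.9936*c^3 + 26.8416*c^2 - 32.832*c + 2.8576)/(9.7344*c^6 - 42.6816*c^5 + 54.8976*c^4 - 20.3424*c^3 + 7.2988*c^2 - 1.066*c + 0.1681)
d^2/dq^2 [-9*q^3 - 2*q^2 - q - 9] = -54*q - 4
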